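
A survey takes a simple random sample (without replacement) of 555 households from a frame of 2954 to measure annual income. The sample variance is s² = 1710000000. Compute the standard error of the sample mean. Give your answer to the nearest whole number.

1582

Under SRS without replacement, Var(ȳ) = (1 − f)·s²/n with f = n/N = 555/2954 = 0.18788084.
Var(ȳ) = (1 − 0.18788084)·1710000000/555 = 0.81211916·3.0810811 × 10^6 = 2.502205 × 10^6.
SE(ȳ) = √(2.502205 × 10^6) = 1582.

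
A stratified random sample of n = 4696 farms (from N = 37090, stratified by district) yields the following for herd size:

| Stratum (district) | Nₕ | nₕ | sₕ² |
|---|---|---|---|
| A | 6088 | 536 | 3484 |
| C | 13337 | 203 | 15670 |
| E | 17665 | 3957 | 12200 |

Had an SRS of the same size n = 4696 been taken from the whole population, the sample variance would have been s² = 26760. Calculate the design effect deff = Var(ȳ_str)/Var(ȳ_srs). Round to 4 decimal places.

2.1160

Var(ȳ_str) = Σ Wₕ²(1−fₕ)sₕ²/nₕ with Wₕ = Nₕ/37090:
  A: (6088/37090)²·(1−536/6088)·3484/536 = 0.15970694
  C: (13337/37090)²·(1−203/13337)·15670/203 = 9.8291159
  E: (17665/37090)²·(1−3957/17665)·12200/3957 = 0.54271003
  → Var(ȳ_str) = 10.531533.
Var(ȳ_srs) = (1 − 4696/37090)·26760/4696 = 4.9769785.
deff = 10.531533 / 4.9769785 = 2.1160.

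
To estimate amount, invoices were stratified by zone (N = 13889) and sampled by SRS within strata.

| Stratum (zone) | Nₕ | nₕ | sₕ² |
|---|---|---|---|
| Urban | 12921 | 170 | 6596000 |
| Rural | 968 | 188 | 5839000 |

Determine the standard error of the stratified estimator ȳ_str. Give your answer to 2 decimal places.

182.37

Var(ȳ_str) = Σₕ Wₕ²(1 − fₕ)sₕ²/nₕ with Wₕ = Nₕ/N, N = 13889.
Urban: Wₕ = 0.93030456; term = 0.93030456²·(1 − 0.01315688)·6596000/170 = 33138.294.
Rural: Wₕ = 0.06969544; term = 0.06969544²·(1 − 0.19421488)·5839000/188 = 121.56502.
Sum = 33259.859.
SE = √(33259.859) = 182.37.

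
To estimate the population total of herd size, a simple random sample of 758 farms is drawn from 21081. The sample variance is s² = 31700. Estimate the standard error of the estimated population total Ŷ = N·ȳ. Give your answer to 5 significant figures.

Var(Ŷ) = N²·Var(ȳ) = N²·(1 − n/N)·s²/n.
f = 758/21081 = 0.03595655; Var(ȳ) = 0.96404345·31700/758 = 40.316857.
Var(Ŷ) = 21081² · 40.316857 = 1.7917156 × 10^10.
SE(Ŷ) = √(1.7917156 × 10^10) = 133850.

133850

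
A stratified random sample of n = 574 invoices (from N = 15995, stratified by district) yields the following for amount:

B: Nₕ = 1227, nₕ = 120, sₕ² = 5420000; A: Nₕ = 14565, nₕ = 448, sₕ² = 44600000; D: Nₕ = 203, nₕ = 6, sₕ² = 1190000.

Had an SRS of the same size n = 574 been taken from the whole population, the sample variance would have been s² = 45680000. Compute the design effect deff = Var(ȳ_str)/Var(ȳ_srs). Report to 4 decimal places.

1.0463

Var(ȳ_str) = Σ Wₕ²(1−fₕ)sₕ²/nₕ with Wₕ = Nₕ/15995:
  B: (1227/15995)²·(1−120/1227)·5420000/120 = 239.79589
  A: (14565/15995)²·(1−448/14565)·44600000/448 = 80009.445
  D: (203/15995)²·(1−6/203)·1190000/6 = 31.001984
  → Var(ȳ_str) = 80280.243.
Var(ȳ_srs) = (1 − 574/15995)·45680000/574 = 76725.989.
deff = 80280.243 / 76725.989 = 1.0463.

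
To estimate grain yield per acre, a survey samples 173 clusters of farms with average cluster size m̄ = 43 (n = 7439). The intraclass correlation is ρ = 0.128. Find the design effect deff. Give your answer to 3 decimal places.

6.376

deff = 1 + (43 − 1)·0.128 = 1 + 5.376 = 6.376.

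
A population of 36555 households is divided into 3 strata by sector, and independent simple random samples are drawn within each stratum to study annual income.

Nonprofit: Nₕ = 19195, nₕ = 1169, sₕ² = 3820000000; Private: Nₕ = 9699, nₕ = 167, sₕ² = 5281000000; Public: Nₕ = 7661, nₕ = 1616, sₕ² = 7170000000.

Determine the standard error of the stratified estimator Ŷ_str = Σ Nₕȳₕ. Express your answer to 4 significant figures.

Var(Ŷ_str) = Σₕ Nₕ²(1 − fₕ)sₕ²/nₕ.
Nonprofit: 19195²·(1 − 1169/19195)·3820000000/1169 = 1.1306712 × 10^15.
Private: 9699²·(1 − 167/9699)·5281000000/167 = 2.9235511 × 10^15.
Public: 7661²·(1 − 1616/7661)·7170000000/1616 = 2.0547527 × 10^14.
Sum = 4.2596976 × 10^15.
SE = √(4.2596976 × 10^15) = 6.527 × 10^7.

6.527 × 10^7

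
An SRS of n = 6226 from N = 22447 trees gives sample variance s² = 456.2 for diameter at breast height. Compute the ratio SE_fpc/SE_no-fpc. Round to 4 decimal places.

0.8501

f = n/N = 6226/22447 = 0.27736446.
SE_no-fpc = √(s²/n) = 0.27069054; SE_fpc = √((1−f)s²/n) = 0.23010854.
Ratio = √(1−f) = 0.85007973.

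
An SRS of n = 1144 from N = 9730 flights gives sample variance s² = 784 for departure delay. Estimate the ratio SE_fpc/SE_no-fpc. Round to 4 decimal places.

0.9394

f = n/N = 1144/9730 = 0.11757451.
SE_no-fpc = √(s²/n) = 0.82783735; SE_fpc = √((1−f)s²/n) = 0.77764976.
Ratio = √(1−f) = 0.93937505.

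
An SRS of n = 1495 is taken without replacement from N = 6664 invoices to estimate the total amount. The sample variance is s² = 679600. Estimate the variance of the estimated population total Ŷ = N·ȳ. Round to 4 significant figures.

Var(Ŷ) = N²·Var(ȳ) = N²·(1 − n/N)·s²/n.
f = 1495/6664 = 0.22433974; Var(ȳ) = 0.77566026·679600/1495 = 352.60115.
Var(Ŷ) = 6664² · 352.60115 = 1.5658628 × 10^10.

1.566 × 10^10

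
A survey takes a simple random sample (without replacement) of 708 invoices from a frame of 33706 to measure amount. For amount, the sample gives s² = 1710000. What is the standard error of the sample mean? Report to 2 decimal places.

Under SRS without replacement, Var(ȳ) = (1 − f)·s²/n with f = n/N = 708/33706 = 0.02100516.
Var(ȳ) = (1 − 0.02100516)·1710000/708 = 0.97899484·2415.2542 = 2364.5214.
SE(ȳ) = √(2364.5214) = 48.63.

48.63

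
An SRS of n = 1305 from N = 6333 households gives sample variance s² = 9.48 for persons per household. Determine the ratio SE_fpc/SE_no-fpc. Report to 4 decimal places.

0.8910

f = n/N = 1305/6333 = 0.20606348.
SE_no-fpc = √(s²/n) = 0.085231261; SE_fpc = √((1−f)s²/n) = 0.075943709.
Ratio = √(1−f) = 0.89103116.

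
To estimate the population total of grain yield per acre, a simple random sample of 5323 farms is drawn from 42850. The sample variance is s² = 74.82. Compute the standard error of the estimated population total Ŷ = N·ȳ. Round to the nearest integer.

Var(Ŷ) = N²·Var(ȳ) = N²·(1 − n/N)·s²/n.
f = 5323/42850 = 0.12422404; Var(ȳ) = 0.87577596·74.82/5323 = 0.012309892.
Var(Ŷ) = 42850² · 0.012309892 = 2.260247 × 10^7.
SE(Ŷ) = √(2.260247 × 10^7) = 4754.

4754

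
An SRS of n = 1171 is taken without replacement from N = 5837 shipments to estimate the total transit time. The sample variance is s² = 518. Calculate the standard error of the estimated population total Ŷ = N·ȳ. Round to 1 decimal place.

Var(Ŷ) = N²·Var(ȳ) = N²·(1 − n/N)·s²/n.
f = 1171/5837 = 0.20061676; Var(ȳ) = 0.79938324·518/1171 = 0.35361274.
Var(Ŷ) = 5837² · 0.35361274 = 1.2047787 × 10^7.
SE(Ŷ) = √(1.2047787 × 10^7) = 3471.0.

3471.0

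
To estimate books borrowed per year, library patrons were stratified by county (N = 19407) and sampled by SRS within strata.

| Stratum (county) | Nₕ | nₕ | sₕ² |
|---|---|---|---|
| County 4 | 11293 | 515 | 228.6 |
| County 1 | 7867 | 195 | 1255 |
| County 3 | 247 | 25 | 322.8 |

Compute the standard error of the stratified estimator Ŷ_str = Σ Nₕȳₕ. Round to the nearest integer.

Var(Ŷ_str) = Σₕ Nₕ²(1 − fₕ)sₕ²/nₕ.
County 4: 11293²·(1 − 515/11293)·228.6/515 = 5.4027703 × 10^7.
County 1: 7867²·(1 − 195/7867)·1255/195 = 3.8844261 × 10^8.
County 3: 247²·(1 − 25/247)·322.8/25 = 708016.61.
Sum = 4.4317833 × 10^8.
SE = √(4.4317833 × 10^8) = 21052.

21052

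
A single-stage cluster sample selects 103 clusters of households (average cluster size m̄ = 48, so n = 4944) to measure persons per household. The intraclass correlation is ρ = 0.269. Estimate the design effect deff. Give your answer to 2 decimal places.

13.64

deff = 1 + (48 − 1)·0.269 = 1 + 12.643 = 13.643.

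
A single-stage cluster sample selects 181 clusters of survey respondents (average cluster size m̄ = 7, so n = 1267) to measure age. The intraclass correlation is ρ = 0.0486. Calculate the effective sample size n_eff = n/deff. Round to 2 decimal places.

deff = 1 + (7 − 1)·0.0486 = 1 + 0.2916 = 1.2916.
n_eff = 1267 / 1.2916 = 980.95.

980.95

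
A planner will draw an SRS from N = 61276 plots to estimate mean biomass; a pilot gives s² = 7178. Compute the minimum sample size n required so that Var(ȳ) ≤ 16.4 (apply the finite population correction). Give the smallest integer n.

Without fpc, n₀ = s²/D = 7178/16.4 = 437.6829.
With fpc, (1 − n/N)·s²/n ≤ D requires n ≥ n₀/(1 + n₀/N) = 437.6829/(1 + 437.6829/61276) = 434.5788.
Rounding up, n = 435.

435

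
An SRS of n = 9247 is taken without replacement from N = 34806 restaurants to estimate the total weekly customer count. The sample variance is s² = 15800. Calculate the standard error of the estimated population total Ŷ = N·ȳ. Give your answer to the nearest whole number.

38988

Var(Ŷ) = N²·Var(ȳ) = N²·(1 − n/N)·s²/n.
f = 9247/34806 = 0.26567259; Var(ȳ) = 0.73432741·15800/9247 = 1.2547175.
Var(Ŷ) = 34806² · 1.2547175 = 1.5200371 × 10^9.
SE(Ŷ) = √(1.5200371 × 10^9) = 38988.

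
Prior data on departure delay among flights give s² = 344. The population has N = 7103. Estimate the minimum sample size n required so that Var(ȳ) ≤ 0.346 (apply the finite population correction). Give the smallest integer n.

Without fpc, n₀ = s²/D = 344/0.346 = 994.2197.
With fpc, (1 − n/N)·s²/n ≤ D requires n ≥ n₀/(1 + n₀/N) = 994.2197/(1 + 994.2197/7103) = 872.1441.
Rounding up, n = 873.

873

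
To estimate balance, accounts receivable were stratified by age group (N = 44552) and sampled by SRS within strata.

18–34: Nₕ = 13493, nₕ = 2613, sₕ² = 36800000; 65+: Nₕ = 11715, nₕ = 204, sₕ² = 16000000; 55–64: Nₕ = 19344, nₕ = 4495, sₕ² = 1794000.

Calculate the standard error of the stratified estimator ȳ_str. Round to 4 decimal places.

80.1745

Var(ȳ_str) = Σₕ Wₕ²(1 − fₕ)sₕ²/nₕ with Wₕ = Nₕ/N, N = 44552.
18–34: Wₕ = 0.30285958; term = 0.30285958²·(1 − 0.19365597)·36800000/2613 = 1041.625.
65+: Wₕ = 0.26295116; term = 0.26295116²·(1 − 0.01741357)·16000000/204 = 5328.5709.
55–64: Wₕ = 0.43418926; term = 0.43418926²·(1 − 0.23237179)·1794000/4495 = 57.756627.
Sum = 6427.9525.
SE = √(6427.9525) = 80.1745.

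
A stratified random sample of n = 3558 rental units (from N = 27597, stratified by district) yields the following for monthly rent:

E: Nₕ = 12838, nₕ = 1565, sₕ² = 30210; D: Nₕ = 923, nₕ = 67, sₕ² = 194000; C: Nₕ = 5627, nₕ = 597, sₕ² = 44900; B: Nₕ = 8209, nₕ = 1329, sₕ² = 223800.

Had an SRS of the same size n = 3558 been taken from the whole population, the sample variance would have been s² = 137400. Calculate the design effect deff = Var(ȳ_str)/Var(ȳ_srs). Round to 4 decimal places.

0.6527

Var(ȳ_str) = Σ Wₕ²(1−fₕ)sₕ²/nₕ with Wₕ = Nₕ/27597:
  E: (12838/27597)²·(1−1565/12838)·30210/1565 = 3.6681705
  D: (923/27597)²·(1−67/923)·194000/67 = 3.0038528
  C: (5627/27597)²·(1−597/5627)·44900/597 = 2.7950731
  B: (8209/27597)²·(1−1329/8209)·223800/1329 = 12.487918
  → Var(ȳ_str) = 21.955014.
Var(ȳ_srs) = (1 − 3558/27597)·137400/3558 = 33.638399.
deff = 21.955014 / 33.638399 = 0.6527.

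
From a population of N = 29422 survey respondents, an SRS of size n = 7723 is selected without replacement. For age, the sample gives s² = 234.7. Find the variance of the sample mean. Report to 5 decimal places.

0.02241

Under SRS without replacement, Var(ȳ) = (1 − f)·s²/n with f = n/N = 7723/29422 = 0.26249065.
Var(ȳ) = (1 − 0.26249065)·234.7/7723 = 0.73750935·0.030389745 = 0.022412721.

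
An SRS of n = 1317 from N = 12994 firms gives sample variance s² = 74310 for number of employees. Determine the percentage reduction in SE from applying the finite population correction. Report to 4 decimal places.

5.2031

f = n/N = 1317/12994 = 0.10135447.
SE_no-fpc = √(s²/n) = 7.5115704; SE_fpc = √((1−f)s²/n) = 7.1207371.
Ratio = √(1−f) = 0.94796916. Reduction = 100·(1 − 0.94796916) = 5.2031%.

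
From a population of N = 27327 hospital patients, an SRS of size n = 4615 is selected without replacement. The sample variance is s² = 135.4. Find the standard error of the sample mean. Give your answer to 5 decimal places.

0.15615

Under SRS without replacement, Var(ȳ) = (1 − f)·s²/n with f = n/N = 4615/27327 = 0.16888059.
Var(ȳ) = (1 − 0.16888059)·135.4/4615 = 0.83111941·0.029339112 = 0.024384305.
SE(ȳ) = √(0.024384305) = 0.15615.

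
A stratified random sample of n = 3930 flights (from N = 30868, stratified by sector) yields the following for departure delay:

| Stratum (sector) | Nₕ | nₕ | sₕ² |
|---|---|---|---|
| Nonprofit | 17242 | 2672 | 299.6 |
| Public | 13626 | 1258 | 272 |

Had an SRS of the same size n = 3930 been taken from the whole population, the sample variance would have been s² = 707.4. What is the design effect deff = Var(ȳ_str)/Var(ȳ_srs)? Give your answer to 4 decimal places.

Var(ȳ_str) = Σ Wₕ²(1−fₕ)sₕ²/nₕ with Wₕ = Nₕ/30868:
  Nonprofit: (17242/30868)²·(1−2672/17242)·299.6/2672 = 0.029562119
  Public: (13626/30868)²·(1−1258/13626)·272/1258 = 0.038241872
  → Var(ȳ_str) = 0.067803991.
Var(ȳ_srs) = (1 − 3930/30868)·707.4/3930 = 0.15708306.
deff = 0.067803991 / 0.15708306 = 0.4316.

0.4316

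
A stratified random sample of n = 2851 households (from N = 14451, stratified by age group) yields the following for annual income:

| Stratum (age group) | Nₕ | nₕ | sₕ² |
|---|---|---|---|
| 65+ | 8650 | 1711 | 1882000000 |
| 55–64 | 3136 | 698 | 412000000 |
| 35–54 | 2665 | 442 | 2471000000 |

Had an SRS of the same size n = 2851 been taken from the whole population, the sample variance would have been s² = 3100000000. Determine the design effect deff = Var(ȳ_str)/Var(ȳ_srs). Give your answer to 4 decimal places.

Var(ȳ_str) = Σ Wₕ²(1−fₕ)sₕ²/nₕ with Wₕ = Nₕ/14451:
  65+: (8650/14451)²·(1−1711/8650)·1882000000/1711 = 316145.35
  55–64: (3136/14451)²·(1−698/3136)·412000000/698 = 21610.049
  35–54: (2665/14451)²·(1−442/2665)·2471000000/442 = 158595.68
  → Var(ȳ_str) = 496351.08.
Var(ȳ_srs) = (1 − 2851/14451)·3100000000/2851 = 872819.75.
deff = 496351.08 / 872819.75 = 0.5687.

0.5687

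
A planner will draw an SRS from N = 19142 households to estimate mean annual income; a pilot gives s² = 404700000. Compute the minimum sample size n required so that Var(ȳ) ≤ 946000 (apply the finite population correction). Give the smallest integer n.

Without fpc, n₀ = s²/D = 404700000/946000 = 427.8013.
With fpc, (1 − n/N)·s²/n ≤ D requires n ≥ n₀/(1 + n₀/N) = 427.8013/(1 + 427.8013/19142) = 418.4494.
Rounding up, n = 419.

419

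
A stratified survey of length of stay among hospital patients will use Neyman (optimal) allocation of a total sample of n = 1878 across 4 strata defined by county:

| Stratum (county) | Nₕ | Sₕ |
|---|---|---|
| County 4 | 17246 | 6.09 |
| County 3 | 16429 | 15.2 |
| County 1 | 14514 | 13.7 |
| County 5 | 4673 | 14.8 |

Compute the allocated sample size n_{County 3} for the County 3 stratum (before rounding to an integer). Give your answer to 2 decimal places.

Neyman allocation: nₕ = n·NₕSₕ / Σⱼ NⱼSⱼ.
Σ NⱼSⱼ = 17246·6.09 + 16429·15.2 + 14514·13.7 + 4673·14.8 = 622751.14.
n_{County 3} = 1878·16429·15.2 / 622751.14 = 753.07.

753.07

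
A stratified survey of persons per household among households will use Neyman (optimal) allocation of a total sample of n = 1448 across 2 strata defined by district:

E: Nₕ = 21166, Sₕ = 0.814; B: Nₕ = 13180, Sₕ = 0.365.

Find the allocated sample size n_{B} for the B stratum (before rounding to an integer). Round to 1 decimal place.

316.1

Neyman allocation: nₕ = n·NₕSₕ / Σⱼ NⱼSⱼ.
Σ NⱼSⱼ = 21166·0.814 + 13180·0.365 = 22039.824.
n_{B} = 1448·13180·0.365 / 22039.824 = 316.1.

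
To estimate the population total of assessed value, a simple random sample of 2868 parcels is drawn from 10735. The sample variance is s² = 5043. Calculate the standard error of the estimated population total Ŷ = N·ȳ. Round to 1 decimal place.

12186.0

Var(Ŷ) = N²·Var(ȳ) = N²·(1 − n/N)·s²/n.
f = 2868/10735 = 0.26716348; Var(ȳ) = 0.73283652·5043/2868 = 1.2885964.
Var(Ŷ) = 10735² · 1.2885964 = 1.4849814 × 10^8.
SE(Ŷ) = √(1.4849814 × 10^8) = 12186.0.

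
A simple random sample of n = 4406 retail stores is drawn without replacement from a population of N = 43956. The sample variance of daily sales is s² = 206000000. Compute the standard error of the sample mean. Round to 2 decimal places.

205.10

Under SRS without replacement, Var(ȳ) = (1 − f)·s²/n with f = n/N = 4406/43956 = 0.10023660.
Var(ȳ) = (1 − 0.10023660)·206000000/4406 = 0.89976340·46754.426 = 42067.921.
SE(ȳ) = √(42067.921) = 205.10.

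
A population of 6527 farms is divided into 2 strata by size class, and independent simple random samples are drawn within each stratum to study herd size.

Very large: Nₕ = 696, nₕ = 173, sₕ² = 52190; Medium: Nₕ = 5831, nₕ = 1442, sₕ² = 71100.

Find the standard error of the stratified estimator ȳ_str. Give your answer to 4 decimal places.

5.6743

Var(ȳ_str) = Σₕ Wₕ²(1 − fₕ)sₕ²/nₕ with Wₕ = Nₕ/N, N = 6527.
Very large: Wₕ = 0.10663398; term = 0.10663398²·(1 − 0.24856322)·52190/173 = 2.5776556.
Medium: Wₕ = 0.89336602; term = 0.89336602²·(1 − 0.24729892)·71100/1442 = 29.620047.
Sum = 32.197703.
SE = √(32.197703) = 5.6743.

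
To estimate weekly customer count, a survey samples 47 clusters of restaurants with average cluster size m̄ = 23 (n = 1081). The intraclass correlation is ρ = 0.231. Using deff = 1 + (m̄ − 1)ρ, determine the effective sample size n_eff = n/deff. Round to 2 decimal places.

177.74

deff = 1 + (23 − 1)·0.231 = 1 + 5.082 = 6.082.
n_eff = 1081 / 6.082 = 177.74.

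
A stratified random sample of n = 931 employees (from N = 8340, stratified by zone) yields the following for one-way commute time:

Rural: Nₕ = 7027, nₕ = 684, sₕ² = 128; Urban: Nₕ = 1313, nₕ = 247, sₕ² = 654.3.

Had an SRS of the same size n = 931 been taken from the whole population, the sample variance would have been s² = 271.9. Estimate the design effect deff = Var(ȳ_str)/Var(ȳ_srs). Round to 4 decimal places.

0.6677

Var(ȳ_str) = Σ Wₕ²(1−fₕ)sₕ²/nₕ with Wₕ = Nₕ/8340:
  Rural: (7027/8340)²·(1−684/7027)·128/684 = 0.11991857
  Urban: (1313/8340)²·(1−247/1313)·654.3/247 = 0.053305227
  → Var(ȳ_str) = 0.1732238.
Var(ȳ_srs) = (1 − 931/8340)·271.9/931 = 0.25944964.
deff = 0.1732238 / 0.25944964 = 0.6677.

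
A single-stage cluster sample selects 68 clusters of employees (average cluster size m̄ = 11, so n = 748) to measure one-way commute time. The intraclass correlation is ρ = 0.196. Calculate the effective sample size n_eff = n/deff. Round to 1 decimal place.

deff = 1 + (11 − 1)·0.196 = 1 + 1.96 = 2.96.
n_eff = 748 / 2.96 = 252.7.

252.7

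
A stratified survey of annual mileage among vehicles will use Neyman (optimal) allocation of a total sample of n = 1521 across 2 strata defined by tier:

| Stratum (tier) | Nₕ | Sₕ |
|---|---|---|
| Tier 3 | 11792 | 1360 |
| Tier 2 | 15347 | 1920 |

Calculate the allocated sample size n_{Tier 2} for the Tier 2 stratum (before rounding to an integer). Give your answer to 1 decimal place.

Neyman allocation: nₕ = n·NₕSₕ / Σⱼ NⱼSⱼ.
Σ NⱼSⱼ = 11792·1360 + 15347·1920 = 4.550336 × 10^7.
n_{Tier 2} = 1521·15347·1920 / (4.550336 × 10^7) = 984.9.

984.9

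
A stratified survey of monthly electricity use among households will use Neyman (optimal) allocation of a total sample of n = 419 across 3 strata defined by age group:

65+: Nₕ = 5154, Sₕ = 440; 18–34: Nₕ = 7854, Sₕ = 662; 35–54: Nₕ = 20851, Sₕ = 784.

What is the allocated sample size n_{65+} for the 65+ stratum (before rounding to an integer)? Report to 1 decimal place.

39.9

Neyman allocation: nₕ = n·NₕSₕ / Σⱼ NⱼSⱼ.
Σ NⱼSⱼ = 5154·440 + 7854·662 + 20851·784 = 2.3814292 × 10^7.
n_{65+} = 419·5154·440 / (2.3814292 × 10^7) = 39.9.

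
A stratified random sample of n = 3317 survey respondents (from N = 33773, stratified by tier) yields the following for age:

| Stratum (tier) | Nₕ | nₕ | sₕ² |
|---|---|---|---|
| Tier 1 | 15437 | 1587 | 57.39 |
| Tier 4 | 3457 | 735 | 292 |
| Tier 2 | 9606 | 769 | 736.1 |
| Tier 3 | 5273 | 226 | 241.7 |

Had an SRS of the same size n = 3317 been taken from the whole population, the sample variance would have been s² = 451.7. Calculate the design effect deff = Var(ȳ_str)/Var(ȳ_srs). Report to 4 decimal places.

0.8652

Var(ȳ_str) = Σ Wₕ²(1−fₕ)sₕ²/nₕ with Wₕ = Nₕ/33773:
  Tier 1: (15437/33773)²·(1−1587/15437)·57.39/1587 = 0.0067784859
  Tier 4: (3457/33773)²·(1−735/3457)·292/735 = 0.0032775078
  Tier 2: (9606/33773)²·(1−769/9606)·736.1/769 = 0.071239135
  Tier 3: (5273/33773)²·(1−226/5273)·241.7/226 = 0.024952841
  → Var(ȳ_str) = 0.10624797.
Var(ȳ_srs) = (1 − 3317/33773)·451.7/3317 = 0.12280268.
deff = 0.10624797 / 0.12280268 = 0.8652.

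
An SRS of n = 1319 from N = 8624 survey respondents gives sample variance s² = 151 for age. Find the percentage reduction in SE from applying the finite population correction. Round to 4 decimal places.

7.9644

f = n/N = 1319/8624 = 0.15294527.
SE_no-fpc = √(s²/n) = 0.33834992; SE_fpc = √((1−f)s²/n) = 0.3114023.
Ratio = √(1−f) = 0.92035576. Reduction = 100·(1 − 0.92035576) = 7.9644%.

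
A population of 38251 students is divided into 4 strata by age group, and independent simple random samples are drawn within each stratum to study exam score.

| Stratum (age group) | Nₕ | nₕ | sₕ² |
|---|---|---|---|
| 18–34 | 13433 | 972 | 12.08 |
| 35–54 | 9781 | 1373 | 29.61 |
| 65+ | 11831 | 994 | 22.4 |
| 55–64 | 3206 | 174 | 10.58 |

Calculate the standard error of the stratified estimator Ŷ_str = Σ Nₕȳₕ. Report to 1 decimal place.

2708.2

Var(Ŷ_str) = Σₕ Nₕ²(1 − fₕ)sₕ²/nₕ.
18–34: 13433²·(1 − 972/13433)·12.08/972 = 2.0803029 × 10^6.
35–54: 9781²·(1 − 1373/9781)·29.61/1373 = 1.7735516 × 10^6.
65+: 11831²·(1 − 994/11831)·22.4/994 = 2.8892968 × 10^6.
55–64: 3206²·(1 − 174/3206)·10.58/174 = 591056.69.
Sum = 7.334208 × 10^6.
SE = √(7.334208 × 10^6) = 2708.2.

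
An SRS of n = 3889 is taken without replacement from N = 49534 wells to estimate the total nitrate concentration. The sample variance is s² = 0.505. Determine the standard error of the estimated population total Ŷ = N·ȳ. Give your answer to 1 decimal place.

Var(Ŷ) = N²·Var(ȳ) = N²·(1 − n/N)·s²/n.
f = 3889/49534 = 0.07851173; Var(ȳ) = 0.92148827·0.505/3889 = 1.1965842 × 10^-4.
Var(Ŷ) = 49534² · (1.1965842 × 10^-4) = 293595.95.
SE(Ŷ) = √(293595.95) = 541.8.

541.8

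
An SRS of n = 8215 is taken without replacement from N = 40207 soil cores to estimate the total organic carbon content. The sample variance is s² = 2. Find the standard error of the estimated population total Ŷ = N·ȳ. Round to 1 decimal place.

559.6

Var(Ŷ) = N²·Var(ȳ) = N²·(1 − n/N)·s²/n.
f = 8215/40207 = 0.20431766; Var(ȳ) = 0.79568234·2/8215 = 1.9371451 × 10^-4.
Var(Ŷ) = 40207² · (1.9371451 × 10^-4) = 313159.43.
SE(Ŷ) = √(313159.43) = 559.6.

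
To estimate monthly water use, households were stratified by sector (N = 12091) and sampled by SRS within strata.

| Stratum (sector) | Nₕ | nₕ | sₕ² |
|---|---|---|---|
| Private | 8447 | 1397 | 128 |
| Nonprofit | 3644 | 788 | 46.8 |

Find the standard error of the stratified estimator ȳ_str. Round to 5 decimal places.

0.20384

Var(ȳ_str) = Σₕ Wₕ²(1 − fₕ)sₕ²/nₕ with Wₕ = Nₕ/N, N = 12091.
Private: Wₕ = 0.69861881; term = 0.69861881²·(1 − 0.16538416)·128/1397 = 0.03732336.
Nonprofit: Wₕ = 0.30138119; term = 0.30138119²·(1 − 0.21624588)·46.8/788 = 0.0042279687.
Sum = 0.041551329.
SE = √(0.041551329) = 0.20384.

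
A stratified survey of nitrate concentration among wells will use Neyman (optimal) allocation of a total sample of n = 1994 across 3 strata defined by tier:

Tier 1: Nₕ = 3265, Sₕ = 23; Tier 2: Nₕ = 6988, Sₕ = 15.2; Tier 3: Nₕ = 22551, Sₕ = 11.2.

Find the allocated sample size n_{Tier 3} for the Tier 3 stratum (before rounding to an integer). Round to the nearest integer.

1161

Neyman allocation: nₕ = n·NₕSₕ / Σⱼ NⱼSⱼ.
Σ NⱼSⱼ = 3265·23 + 6988·15.2 + 22551·11.2 = 433883.8.
n_{Tier 3} = 1994·22551·11.2 / 433883.8 = 1161.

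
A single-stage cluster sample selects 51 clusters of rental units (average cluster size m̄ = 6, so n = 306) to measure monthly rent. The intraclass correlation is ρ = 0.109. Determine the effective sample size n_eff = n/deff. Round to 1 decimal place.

198.1

deff = 1 + (6 − 1)·0.109 = 1 + 0.545 = 1.545.
n_eff = 306 / 1.545 = 198.1.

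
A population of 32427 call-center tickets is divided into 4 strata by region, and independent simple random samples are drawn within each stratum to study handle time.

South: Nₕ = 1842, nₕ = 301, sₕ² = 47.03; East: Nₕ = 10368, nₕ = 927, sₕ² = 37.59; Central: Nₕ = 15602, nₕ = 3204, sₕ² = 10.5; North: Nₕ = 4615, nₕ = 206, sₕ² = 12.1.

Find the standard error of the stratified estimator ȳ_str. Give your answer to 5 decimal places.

0.07705

Var(ȳ_str) = Σₕ Wₕ²(1 − fₕ)sₕ²/nₕ with Wₕ = Nₕ/N, N = 32427.
South: Wₕ = 0.05680451; term = 0.05680451²·(1 − 0.16340934)·47.03/301 = 4.2178119 × 10^-4.
East: Wₕ = 0.31973356; term = 0.31973356²·(1 − 0.08940972)·37.59/927 = 0.0037747834.
Central: Wₕ = 0.48114226; term = 0.48114226²·(1 − 0.20535829)·10.5/3204 = 6.0285817 × 10^-4.
North: Wₕ = 0.14231967; term = 0.14231967²·(1 − 0.04463705)·12.1/206 = 0.0011366229.
Sum = 0.0059360457.
SE = √(0.0059360457) = 0.07705.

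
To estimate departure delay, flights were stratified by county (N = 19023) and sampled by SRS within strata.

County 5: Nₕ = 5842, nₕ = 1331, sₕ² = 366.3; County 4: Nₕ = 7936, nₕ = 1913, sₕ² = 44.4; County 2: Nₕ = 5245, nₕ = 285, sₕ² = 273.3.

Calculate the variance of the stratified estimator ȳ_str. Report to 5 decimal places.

0.09205

Var(ȳ_str) = Σₕ Wₕ²(1 − fₕ)sₕ²/nₕ with Wₕ = Nₕ/N, N = 19023.
County 5: Wₕ = 0.30710193; term = 0.30710193²·(1 − 0.22783293)·366.3/1331 = 0.020041731.
County 4: Wₕ = 0.41717920; term = 0.41717920²·(1 − 0.24105343)·44.4/1913 = 0.0030656637.
County 2: Wₕ = 0.27571887; term = 0.27571887²·(1 − 0.05433746)·273.3/285 = 0.068938833.
Sum = 0.092046228.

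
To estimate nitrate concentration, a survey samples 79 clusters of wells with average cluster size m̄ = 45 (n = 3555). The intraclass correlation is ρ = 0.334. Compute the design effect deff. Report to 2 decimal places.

15.70

deff = 1 + (45 − 1)·0.334 = 1 + 14.696 = 15.696.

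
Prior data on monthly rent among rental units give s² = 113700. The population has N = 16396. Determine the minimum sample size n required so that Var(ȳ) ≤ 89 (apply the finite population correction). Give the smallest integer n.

1186

Without fpc, n₀ = s²/D = 113700/89 = 1277.5281.
With fpc, (1 − n/N)·s²/n ≤ D requires n ≥ n₀/(1 + n₀/N) = 1277.5281/(1 + 1277.5281/16396) = 1185.1822.
Rounding up, n = 1186.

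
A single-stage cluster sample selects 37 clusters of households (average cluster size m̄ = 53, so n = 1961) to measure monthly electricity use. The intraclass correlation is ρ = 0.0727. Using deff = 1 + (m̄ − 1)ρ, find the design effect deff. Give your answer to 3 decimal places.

4.780

deff = 1 + (53 − 1)·0.0727 = 1 + 3.7804 = 4.7804.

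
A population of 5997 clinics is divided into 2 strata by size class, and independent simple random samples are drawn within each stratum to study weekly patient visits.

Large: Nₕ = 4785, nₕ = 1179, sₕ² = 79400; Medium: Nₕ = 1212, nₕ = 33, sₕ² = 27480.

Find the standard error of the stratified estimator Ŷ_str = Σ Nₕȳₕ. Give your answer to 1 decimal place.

48496.9

Var(Ŷ_str) = Σₕ Nₕ²(1 − fₕ)sₕ²/nₕ.
Large: 4785²·(1 − 1179/4785)·79400/1179 = 1.162022 × 10^9.
Medium: 1212²·(1 − 33/1212)·27480/33 = 1.189924 × 10^9.
Sum = 2.351946 × 10^9.
SE = √(2.351946 × 10^9) = 48496.9.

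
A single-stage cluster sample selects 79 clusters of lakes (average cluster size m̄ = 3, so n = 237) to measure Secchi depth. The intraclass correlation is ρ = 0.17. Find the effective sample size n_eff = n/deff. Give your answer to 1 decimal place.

deff = 1 + (3 − 1)·0.17 = 1 + 0.34 = 1.34.
n_eff = 237 / 1.34 = 176.9.

176.9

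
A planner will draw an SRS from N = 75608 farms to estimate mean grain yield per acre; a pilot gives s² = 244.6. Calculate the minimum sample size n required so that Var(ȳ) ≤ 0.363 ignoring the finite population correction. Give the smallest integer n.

Without fpc, n₀ = s²/D = 244.6/0.363 = 673.8292.
Rounding up, n = 674.

674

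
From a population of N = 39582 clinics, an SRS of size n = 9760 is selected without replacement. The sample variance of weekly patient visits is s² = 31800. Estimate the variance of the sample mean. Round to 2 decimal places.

2.45

Under SRS without replacement, Var(ȳ) = (1 − f)·s²/n with f = n/N = 9760/39582 = 0.24657673.
Var(ȳ) = (1 − 0.24657673)·31800/9760 = 0.75342327·3.2581967 = 2.4548012.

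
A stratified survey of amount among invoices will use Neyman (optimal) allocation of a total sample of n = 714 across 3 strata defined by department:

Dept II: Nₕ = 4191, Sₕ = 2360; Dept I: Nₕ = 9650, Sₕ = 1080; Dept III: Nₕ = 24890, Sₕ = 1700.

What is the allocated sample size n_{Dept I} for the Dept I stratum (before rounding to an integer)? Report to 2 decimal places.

Neyman allocation: nₕ = n·NₕSₕ / Σⱼ NⱼSⱼ.
Σ NⱼSⱼ = 4191·2360 + 9650·1080 + 24890·1700 = 6.262576 × 10^7.
n_{Dept I} = 714·9650·1080 / (6.262576 × 10^7) = 118.82.

118.82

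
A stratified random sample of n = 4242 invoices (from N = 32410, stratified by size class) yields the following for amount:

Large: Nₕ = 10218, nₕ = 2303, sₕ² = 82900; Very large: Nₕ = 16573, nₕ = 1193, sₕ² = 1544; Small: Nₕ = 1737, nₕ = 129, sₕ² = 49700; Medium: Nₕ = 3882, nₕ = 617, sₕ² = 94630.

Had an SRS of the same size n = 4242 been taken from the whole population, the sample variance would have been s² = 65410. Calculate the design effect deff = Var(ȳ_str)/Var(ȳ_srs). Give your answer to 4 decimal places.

Var(ȳ_str) = Σ Wₕ²(1−fₕ)sₕ²/nₕ with Wₕ = Nₕ/32410:
  Large: (10218/32410)²·(1−2303/10218)·82900/2303 = 2.7715285
  Very large: (16573/32410)²·(1−1193/16573)·1544/1193 = 0.31405539
  Small: (1737/32410)²·(1−129/1737)·49700/129 = 1.0244588
  Medium: (3882/32410)²·(1−617/3882)·94630/617 = 1.8506502
  → Var(ȳ_str) = 5.9606929.
Var(ȳ_srs) = (1 − 4242/32410)·65410/4242 = 13.401409.
deff = 5.9606929 / 13.401409 = 0.4448.

0.4448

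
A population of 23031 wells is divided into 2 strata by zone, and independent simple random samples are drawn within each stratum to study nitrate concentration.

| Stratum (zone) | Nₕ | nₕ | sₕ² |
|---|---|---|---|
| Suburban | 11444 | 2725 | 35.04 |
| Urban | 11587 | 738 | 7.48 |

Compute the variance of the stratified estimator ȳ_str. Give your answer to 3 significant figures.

0.00482

Var(ȳ_str) = Σₕ Wₕ²(1 − fₕ)sₕ²/nₕ with Wₕ = Nₕ/N, N = 23031.
Suburban: Wₕ = 0.49689549; term = 0.49689549²·(1 − 0.23811604)·35.04/2725 = 0.0024188923.
Urban: Wₕ = 0.50310451; term = 0.50310451²·(1 − 0.06369207)·7.48/738 = 0.0024020407.
Sum = 0.004820933.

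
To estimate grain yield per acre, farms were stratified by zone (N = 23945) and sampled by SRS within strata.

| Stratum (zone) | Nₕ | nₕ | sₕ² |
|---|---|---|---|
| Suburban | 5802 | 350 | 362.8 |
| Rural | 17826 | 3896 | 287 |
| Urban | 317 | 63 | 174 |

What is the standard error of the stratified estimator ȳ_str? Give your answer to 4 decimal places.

0.2991

Var(ȳ_str) = Σₕ Wₕ²(1 − fₕ)sₕ²/nₕ with Wₕ = Nₕ/N, N = 23945.
Suburban: Wₕ = 0.24230528; term = 0.24230528²·(1 − 0.06032403)·362.8/350 = 0.057187765.
Rural: Wₕ = 0.74445605; term = 0.74445605²·(1 − 0.21855716)·287/3896 = 0.031903497.
Urban: Wₕ = 0.01323867; term = 0.01323867²·(1 − 0.19873817)·174/63 = 3.8785732 × 10^-4.
Sum = 0.089479119.
SE = √(0.089479119) = 0.2991.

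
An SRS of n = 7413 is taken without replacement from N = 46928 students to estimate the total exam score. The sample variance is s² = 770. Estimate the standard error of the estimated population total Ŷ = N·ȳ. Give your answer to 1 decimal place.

Var(Ŷ) = N²·Var(ȳ) = N²·(1 − n/N)·s²/n.
f = 7413/46928 = 0.15796539; Var(ȳ) = 0.84203461·770/7413 = 0.087463462.
Var(Ŷ) = 46928² · 0.087463462 = 1.9261529 × 10^8.
SE(Ŷ) = √(1.9261529 × 10^8) = 13878.6.

13878.6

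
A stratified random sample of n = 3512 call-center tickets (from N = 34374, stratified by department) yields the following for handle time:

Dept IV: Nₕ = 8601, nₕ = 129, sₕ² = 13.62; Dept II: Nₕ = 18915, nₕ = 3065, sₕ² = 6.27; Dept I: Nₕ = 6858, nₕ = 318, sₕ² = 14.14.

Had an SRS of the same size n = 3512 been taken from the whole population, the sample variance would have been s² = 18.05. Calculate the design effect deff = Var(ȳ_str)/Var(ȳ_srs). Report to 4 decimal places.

1.8893

Var(ȳ_str) = Σ Wₕ²(1−fₕ)sₕ²/nₕ with Wₕ = Nₕ/34374:
  Dept IV: (8601/34374)²·(1−129/8601)·13.62/129 = 0.0065112167
  Dept II: (18915/34374)²·(1−3065/18915)·6.27/3065 = 5.1905398 × 10^-4
  Dept I: (6858/34374)²·(1−318/6858)·14.14/318 = 0.0016878637
  → Var(ȳ_str) = 0.0087181344.
Var(ȳ_srs) = (1 − 3512/34374)·18.05/3512 = 0.0046144155.
deff = 0.0087181344 / 0.0046144155 = 1.8893.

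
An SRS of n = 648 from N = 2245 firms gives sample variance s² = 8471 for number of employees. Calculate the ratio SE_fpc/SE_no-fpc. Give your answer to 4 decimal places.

0.8434

f = n/N = 648/2245 = 0.28864143.
SE_no-fpc = √(s²/n) = 3.6155955; SE_fpc = √((1−f)s²/n) = 3.0494683.
Ratio = √(1−f) = 0.84342076.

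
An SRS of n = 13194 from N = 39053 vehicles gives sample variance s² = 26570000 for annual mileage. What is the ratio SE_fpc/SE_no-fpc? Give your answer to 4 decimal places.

f = n/N = 13194/39053 = 0.33784856.
SE_no-fpc = √(s²/n) = 44.875318; SE_fpc = √((1−f)s²/n) = 36.516252.
Ratio = √(1−f) = 0.81372688.

0.8137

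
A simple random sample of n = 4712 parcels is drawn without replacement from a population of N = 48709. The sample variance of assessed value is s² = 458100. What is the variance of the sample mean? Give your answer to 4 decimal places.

Under SRS without replacement, Var(ȳ) = (1 − f)·s²/n with f = n/N = 4712/48709 = 0.09673777.
Var(ȳ) = (1 − 0.09673777)·458100/4712 = 0.90326223·97.219864 = 87.815031.

87.8150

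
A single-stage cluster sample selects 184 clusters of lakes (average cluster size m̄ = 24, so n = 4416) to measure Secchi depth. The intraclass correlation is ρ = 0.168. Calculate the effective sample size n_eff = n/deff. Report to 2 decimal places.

907.89

deff = 1 + (24 − 1)·0.168 = 1 + 3.864 = 4.864.
n_eff = 4416 / 4.864 = 907.89.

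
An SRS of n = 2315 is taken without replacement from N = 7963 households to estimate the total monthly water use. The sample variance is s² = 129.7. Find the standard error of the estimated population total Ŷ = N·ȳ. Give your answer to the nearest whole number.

Var(Ŷ) = N²·Var(ȳ) = N²·(1 − n/N)·s²/n.
f = 2315/7963 = 0.29071958; Var(ȳ) = 0.70928042·129.7/2315 = 0.039738087.
Var(Ŷ) = 7963² · 0.039738087 = 2.519767 × 10^6.
SE(Ŷ) = √(2.519767 × 10^6) = 1587.

1587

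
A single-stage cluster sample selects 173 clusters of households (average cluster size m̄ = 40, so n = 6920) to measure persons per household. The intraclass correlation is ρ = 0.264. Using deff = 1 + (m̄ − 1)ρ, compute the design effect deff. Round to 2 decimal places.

11.30

deff = 1 + (40 − 1)·0.264 = 1 + 10.296 = 11.296.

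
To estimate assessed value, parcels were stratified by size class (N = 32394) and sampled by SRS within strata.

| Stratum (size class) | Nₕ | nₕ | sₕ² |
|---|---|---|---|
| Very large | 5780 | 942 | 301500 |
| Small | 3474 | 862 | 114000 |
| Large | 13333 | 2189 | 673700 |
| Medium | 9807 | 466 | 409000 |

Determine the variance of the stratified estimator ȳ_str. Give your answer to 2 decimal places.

Var(ȳ_str) = Σₕ Wₕ²(1 − fₕ)sₕ²/nₕ with Wₕ = Nₕ/N, N = 32394.
Very large: Wₕ = 0.17842810; term = 0.17842810²·(1 − 0.16297578)·301500/942 = 8.5290559.
Small: Wₕ = 0.10724208; term = 0.10724208²·(1 − 0.24812896)·114000/862 = 1.1435928.
Large: Wₕ = 0.41158857; term = 0.41158857²·(1 − 0.16417910)·673700/2189 = 43.57733.
Medium: Wₕ = 0.30274125; term = 0.30274125²·(1 − 0.04751708)·409000/466 = 76.61923.
Sum = 129.86921.

129.87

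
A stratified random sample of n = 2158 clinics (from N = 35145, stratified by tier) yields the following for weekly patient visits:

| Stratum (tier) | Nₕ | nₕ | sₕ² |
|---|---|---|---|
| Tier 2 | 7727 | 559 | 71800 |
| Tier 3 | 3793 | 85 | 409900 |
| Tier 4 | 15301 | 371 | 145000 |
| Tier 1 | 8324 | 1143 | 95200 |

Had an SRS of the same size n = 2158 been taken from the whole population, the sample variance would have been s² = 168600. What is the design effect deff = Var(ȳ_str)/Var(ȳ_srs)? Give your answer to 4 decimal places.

Var(ȳ_str) = Σ Wₕ²(1−fₕ)sₕ²/nₕ with Wₕ = Nₕ/35145:
  Tier 2: (7727/35145)²·(1−559/7727)·71800/559 = 5.7596282
  Tier 3: (3793/35145)²·(1−85/3793)·409900/85 = 54.910382
  Tier 4: (15301/35145)²·(1−371/15301)·145000/371 = 72.284739
  Tier 1: (8324/35145)²·(1−1143/8324)·95200/1143 = 4.0307014
  → Var(ȳ_str) = 136.98545.
Var(ȳ_srs) = (1 − 2158/35145)·168600/2158 = 73.330628.
deff = 136.98545 / 73.330628 = 1.8681.

1.8681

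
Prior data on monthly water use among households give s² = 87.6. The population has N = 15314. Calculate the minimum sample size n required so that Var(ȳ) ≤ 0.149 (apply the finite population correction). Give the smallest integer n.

567

Without fpc, n₀ = s²/D = 87.6/0.149 = 587.9195.
With fpc, (1 − n/N)·s²/n ≤ D requires n ≥ n₀/(1 + n₀/N) = 587.9195/(1 + 587.9195/15314) = 566.1832.
Rounding up, n = 567.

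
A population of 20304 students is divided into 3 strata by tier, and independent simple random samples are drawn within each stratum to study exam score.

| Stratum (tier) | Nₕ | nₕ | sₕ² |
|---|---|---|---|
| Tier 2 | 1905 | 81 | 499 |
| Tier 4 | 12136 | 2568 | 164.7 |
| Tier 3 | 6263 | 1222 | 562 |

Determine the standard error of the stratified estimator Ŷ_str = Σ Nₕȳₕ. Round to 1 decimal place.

6585.8

Var(Ŷ_str) = Σₕ Nₕ²(1 − fₕ)sₕ²/nₕ.
Tier 2: 1905²·(1 − 81/1905)·499/81 = 2.1405991 × 10^7.
Tier 4: 12136²·(1 − 2568/12136)·164.7/2568 = 7.4472394 × 10^6.
Tier 3: 6263²·(1 − 1222/6263)·562/1222 = 1.451992 × 10^7.
Sum = 4.337315 × 10^7.
SE = √(4.337315 × 10^7) = 6585.8.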